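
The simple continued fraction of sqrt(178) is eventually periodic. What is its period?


Run the CF algorithm for sqrt(178).
a_0 = floor(sqrt(178)) = 13; set m_0=0, q_0=1.
Recurrence: m' = q*a - m,  q' = (d - m'^2)/q,  a' = floor((a_0 + m')/q').
  step 1: m=13, q=9, a=2
  step 2: m=5, q=17, a=1
  step 3: m=12, q=2, a=12
  step 4: m=12, q=17, a=1
  step 5: m=5, q=9, a=2
  step 6: m=13, q=1, a=26
a_6 = 2*a_0 = 26, so the period closes here.
sqrt(178) = [13; 2, 1, 12, 1, 2, 26]
Period length = 6

6


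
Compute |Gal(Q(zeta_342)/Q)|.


|Gal(Q(zeta_342)/Q)| = phi(342)
= 108

108


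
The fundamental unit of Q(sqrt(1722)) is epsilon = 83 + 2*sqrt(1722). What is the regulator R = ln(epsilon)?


epsilon = 83 + 2*sqrt(1722)
= 165.9940
R = ln(165.9940)
= 5.1120

5.1120


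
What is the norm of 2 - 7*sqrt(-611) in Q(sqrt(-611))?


N(a + b*sqrt(d)) = a^2 - d*b^2
= (2)^2 - (-611)*(-7)^2
= 4 + 29939
= 29943

29943


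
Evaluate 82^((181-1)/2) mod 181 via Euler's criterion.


p = 181 is prime and the exponent is (p-1)/2 = 90, so by Euler's criterion 82^90 = (82/181) = +1 or -1 mod 181.
Compute by square-and-multiply:
  90 = 64 + 16 + 8 + 2 (binary 1011010)
  Repeated squaring mod 181: 82^1 = 82, 82^2 = 27, 82^4 = 5, 82^8 = 25, 82^16 = 82, 82^32 = 27, 82^64 = 5
  82^90 = 82^64 * 82^16 * 82^8 * 82^2 = 5 * 82 * 25 * 27 mod 181
    5 * 82 = 410 = 48 mod 181
    48 * 25 = 1200 = 114 mod 181
    114 * 27 = 3078 = 1 mod 181
  82^90 = 1 mod 181
Result 1: 82 is a quadratic residue mod 181.
82^90 mod 181 = 1

1


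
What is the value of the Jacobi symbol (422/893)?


Compute (422/893) via quadratic reciprocity:
  pull out 2: (2/893) = -1  (since 893 mod 8 = 5)
  reciprocity: (211/893) -> +(893/211)
  reduce: (49/211)
  reciprocity: (49/211) -> +(211/49)
  reduce: (15/49)
  reciprocity: (15/49) -> +(49/15)
  reduce: (4/15)
  pull out 2: (2/15) = +1  (since 15 mod 8 = 7)
  pull out 2: (2/15) = +1  (since 15 mod 8 = 7)
  (1/15) = 1
Product of signs = -1

-1


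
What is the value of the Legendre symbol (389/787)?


p = 787 is prime, so compute (389/787) with the reciprocity algorithm (Jacobi-symbol steps: pull out 2s via (2/n), flip via reciprocity, reduce):
  reciprocity: (389/787) -> +(787/389)
  reduce: (9/389)
  reciprocity: (9/389) -> +(389/9)
  reduce: (2/9)
  pull out 2: (2/9) = +1  (since 9 mod 8 = 1)
  (1/9) = 1
Product of signs = 1
(389/787) = 1

1


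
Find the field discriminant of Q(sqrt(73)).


For K = Q(sqrt(d)) with d squarefree: disc(K) = d if d = 1 mod 4, and disc(K) = 4d if d = 2 or 3 mod 4.
Here d = 73, and d mod 4 = 1.
d = 1 mod 4 (O_K = Z[(1+sqrt(d))/2]), so disc(K) = d = 73

73


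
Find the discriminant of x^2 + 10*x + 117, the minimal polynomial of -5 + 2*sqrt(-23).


The element -5 + 2*sqrt(-23) has minimal polynomial:
x^2 + 10*x + 117
Discriminant = (10)^2 - 4*(117)
= 100 - 468
= -368

-368


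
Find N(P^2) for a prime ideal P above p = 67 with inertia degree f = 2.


N(P^a) = p^(a*f)
= 67^(2*2)
= 67^4
= 20151121

20151121


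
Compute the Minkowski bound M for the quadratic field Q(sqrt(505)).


d = 505, d mod 4 = 1, so disc(K) = d = 505; |disc(K)| = 505
Real quadratic field, so n = 2, s = r2 = 0, r1 = 2
M = (n!/n^n) * (4/pi)^s * sqrt(|disc(K)|) = (2!/2^2) * (4/pi)^0 * sqrt(505)
= 0.5 * 1.000000 * 22.472205
= 11.2361

11.2361


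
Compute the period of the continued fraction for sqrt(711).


Run the CF algorithm for sqrt(711).
a_0 = floor(sqrt(711)) = 26; set m_0=0, q_0=1.
Recurrence: m' = q*a - m,  q' = (d - m'^2)/q,  a' = floor((a_0 + m')/q').
  step 1: m=26, q=35, a=1
  step 2: m=9, q=18, a=1
  step 3: m=9, q=35, a=1
  step 4: m=26, q=1, a=52
a_4 = 2*a_0 = 52, so the period closes here.
sqrt(711) = [26; 1, 1, 1, 52]
Period length = 4

4


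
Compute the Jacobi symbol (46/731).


Compute (46/731) via quadratic reciprocity:
  pull out 2: (2/731) = -1  (since 731 mod 8 = 3)
  reciprocity: (23/731) -> -(731/23)
  reduce: (18/23)
  pull out 2: (2/23) = +1  (since 23 mod 8 = 7)
  reciprocity: (9/23) -> +(23/9)
  reduce: (5/9)
  reciprocity: (5/9) -> +(9/5)
  reduce: (4/5)
  pull out 2: (2/5) = -1  (since 5 mod 8 = 5)
  pull out 2: (2/5) = -1  (since 5 mod 8 = 5)
  (1/5) = 1
Product of signs = 1

1


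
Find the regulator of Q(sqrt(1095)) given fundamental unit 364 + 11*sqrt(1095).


epsilon = 364 + 11*sqrt(1095)
= 727.9986
R = ln(727.9986)
= 6.5903

6.5903


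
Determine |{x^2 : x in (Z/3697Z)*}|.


For prime p, the number of non-zero quadratic residues is (p-1)/2.
= (3697-1)/2
= 1848

1848


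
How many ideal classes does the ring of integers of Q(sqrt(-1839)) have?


K = Q(sqrt(-1839)). d mod 4 = 1, so D = disc(K) = d = -1839
h(K) equals the number of primitive reduced positive-definite forms (a, b, c) = a*x^2 + b*x*y + c*y^2 with b^2 - 4ac = D,
where reduced means |b| <= a <= c, with b >= 0 whenever |b| = a or a = c, and primitive means gcd(a, b, c) = 1.
Reduced forces 3a^2 <= |D| = 1839, so 1 <= a <= 24; b must have the parity of D, and c = (b^2 - D)/(4a) must be an integer >= a.
Enumerate a = 1..24, b in [-a, a]:
  a=1: (1, 1, 460)  [1]
  a=2: (2, -1, 230), (2, 1, 230)  [2]
  a=3: (3, 3, 154)  [1]
  a=4: (4, -1, 115), (4, 1, 115)  [2]
  a=5: (5, -1, 92), (5, 1, 92)  [2]
  a=6: (6, -3, 77), (6, 3, 77)  [2]
  a=7: (7, -3, 66), (7, 3, 66)  [2]
  a=8: (8, -7, 59), (8, 7, 59)  [2]
  a=9: none
  a=10: (10, -9, 48), (10, -1, 46), (10, 1, 46), (10, 9, 48)  [4]
  a=11: (11, -3, 42), (11, 3, 42)  [2]
  a=12: (12, -9, 40), (12, 9, 40)  [2]
  a=13: none
  a=14: (14, -11, 35), (14, -3, 33), (14, 3, 33), (14, 11, 35)  [4]
  a=15: (15, -9, 32), (15, 9, 32)  [2]
  a=16: (16, -9, 30), (16, 9, 30)  [2]
  a=17..18: none
  a=19: (19, -17, 28), (19, 17, 28)  [2]
  a=20: (20, -9, 24), (20, -1, 23), (20, 1, 23), (20, 9, 24)  [4]
  a=21: (21, -3, 22), (21, 3, 22)  [2]
  a=22: (22, -19, 25), (22, 19, 25)  [2]
  a=23..24: none
Total reduced forms: 1 + 2 + 1 + 2 + 2 + 2 + 2 + 2 + 4 + 2 + 2 + 4 + 2 + 2 + 2 + 4 + 2 + 2 = 40
h = 40

40


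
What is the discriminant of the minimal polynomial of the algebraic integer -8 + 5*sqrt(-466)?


The element -8 + 5*sqrt(-466) has minimal polynomial:
x^2 + 16*x + 11714
Discriminant = (16)^2 - 4*(11714)
= 256 - 46856
= -46600

-46600


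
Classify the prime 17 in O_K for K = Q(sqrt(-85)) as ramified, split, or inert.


K = Q(sqrt(-85)). Since d mod 4 = 3, disc(K) = -340.
Check p | disc: -340 mod 17 = 0.
p divides disc, so p ramifies: (p) = P^2 with e=2, f=1, g=1.
Therefore p is ramified.

ramified


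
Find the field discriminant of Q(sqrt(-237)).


For K = Q(sqrt(d)) with d squarefree: disc(K) = d if d = 1 mod 4, and disc(K) = 4d if d = 2 or 3 mod 4.
Here d = -237, and d mod 4 = 3.
d = 3 mod 4, not 1 (O_K = Z[sqrt(d)]), so disc(K) = 4d = 4 * (-237) = -948

-948


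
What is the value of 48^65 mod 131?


p = 131 is prime and the exponent is (p-1)/2 = 65, so by Euler's criterion 48^65 = (48/131) = +1 or -1 mod 131.
Compute by square-and-multiply:
  65 = 64 + 1 (binary 1000001)
  Repeated squaring mod 131: 48^1 = 48, 48^2 = 77, 48^4 = 34, 48^8 = 108, 48^16 = 5, 48^32 = 25, 48^64 = 101
  48^65 = 48^64 * 48^1 = 101 * 48 mod 131
    101 * 48 = 4848 = 1 mod 131
  48^65 = 1 mod 131
Result 1: 48 is a quadratic residue mod 131.
48^65 mod 131 = 1

1


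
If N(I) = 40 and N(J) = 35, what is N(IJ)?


N(IJ) = N(I) * N(J)
= 40 * 35
= 1400

1400


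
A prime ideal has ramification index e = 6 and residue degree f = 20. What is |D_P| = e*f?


|D_P| = e * f
= 6 * 20
= 120

120


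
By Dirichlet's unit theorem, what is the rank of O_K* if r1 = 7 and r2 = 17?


By Dirichlet's unit theorem:
rank = r1 + r2 - 1
= 7 + 17 - 1
= 23

23


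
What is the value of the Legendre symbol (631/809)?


p = 809 is prime, so compute (631/809) with the reciprocity algorithm (Jacobi-symbol steps: pull out 2s via (2/n), flip via reciprocity, reduce):
  reciprocity: (631/809) -> +(809/631)
  reduce: (178/631)
  pull out 2: (2/631) = +1  (since 631 mod 8 = 7)
  reciprocity: (89/631) -> +(631/89)
  reduce: (8/89)
  pull out 2: (2/89) = +1  (since 89 mod 8 = 1)
  pull out 2: (2/89) = +1  (since 89 mod 8 = 1)
  pull out 2: (2/89) = +1  (since 89 mod 8 = 1)
  (1/89) = 1
Product of signs = 1
(631/809) = 1

1


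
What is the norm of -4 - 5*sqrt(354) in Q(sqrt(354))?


N(a + b*sqrt(d)) = a^2 - d*b^2
= (-4)^2 - (354)*(-5)^2
= 16 - 8850
= -8834

-8834


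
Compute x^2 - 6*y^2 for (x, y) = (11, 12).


x^2 - d*y^2
= 11^2 - 6*12^2
= 121 - 864
= -743

-743


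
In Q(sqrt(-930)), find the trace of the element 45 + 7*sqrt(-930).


Tr(a + b*sqrt(d)) = (a + b*sqrt(d)) + (a - b*sqrt(d)) = 2a
= 2 * (45)
= 90

90


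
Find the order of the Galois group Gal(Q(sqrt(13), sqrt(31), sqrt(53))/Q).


The 3 square roots of distinct primes are multiplicatively independent over Q,
so [K:Q] = 2^3 and Gal(K/Q) is isomorphic to (Z/2Z)^3.
|Gal| = 2^3 = 8

8


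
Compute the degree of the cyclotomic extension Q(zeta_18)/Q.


The degree equals Euler's totient phi(18).
18 = 2 * 3^2
phi(18) = 6

6


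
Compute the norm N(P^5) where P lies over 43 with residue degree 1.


N(P^a) = p^(a*f)
= 43^(5*1)
= 43^5
= 147008443

147008443


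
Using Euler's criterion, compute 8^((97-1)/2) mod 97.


p = 97 is prime and the exponent is (p-1)/2 = 48, so by Euler's criterion 8^48 = (8/97) = +1 or -1 mod 97.
Compute by square-and-multiply:
  48 = 32 + 16 (binary 110000)
  Repeated squaring mod 97: 8^1 = 8, 8^2 = 64, 8^4 = 22, 8^8 = 96, 8^16 = 1, 8^32 = 1
  8^48 = 8^32 * 8^16 = 1 * 1 mod 97
    1 * 1 = 1 = 1 mod 97
  8^48 = 1 mod 97
Result 1: 8 is a quadratic residue mod 97.
8^48 mod 97 = 1

1


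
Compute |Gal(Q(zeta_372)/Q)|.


|Gal(Q(zeta_372)/Q)| = phi(372)
= 120

120


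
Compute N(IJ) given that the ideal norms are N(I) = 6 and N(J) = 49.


N(IJ) = N(I) * N(J)
= 6 * 49
= 294

294


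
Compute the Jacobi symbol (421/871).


Compute (421/871) via quadratic reciprocity:
  reciprocity: (421/871) -> +(871/421)
  reduce: (29/421)
  reciprocity: (29/421) -> +(421/29)
  reduce: (15/29)
  reciprocity: (15/29) -> +(29/15)
  reduce: (14/15)
  pull out 2: (2/15) = +1  (since 15 mod 8 = 7)
  reciprocity: (7/15) -> -(15/7)
  reduce: (1/7)
  (1/7) = 1
Product of signs = -1

-1


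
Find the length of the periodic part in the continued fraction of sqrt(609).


Run the CF algorithm for sqrt(609).
a_0 = floor(sqrt(609)) = 24; set m_0=0, q_0=1.
Recurrence: m' = q*a - m,  q' = (d - m'^2)/q,  a' = floor((a_0 + m')/q').
  step 1: m=24, q=33, a=1
  step 2: m=9, q=16, a=2
  step 3: m=23, q=5, a=9
  step 4: m=22, q=25, a=1
  step 5: m=3, q=24, a=1
  step 6: m=21, q=7, a=6
  step 7: m=21, q=24, a=1
  step 8: m=3, q=25, a=1
  step 9: m=22, q=5, a=9
  step 10: m=23, q=16, a=2
  step 11: m=9, q=33, a=1
  step 12: m=24, q=1, a=48
a_12 = 2*a_0 = 48, so the period closes here.
sqrt(609) = [24; 1, 2, 9, 1, 1, 6, 1, 1, 9, 2, 1, 48]
Period length = 12

12


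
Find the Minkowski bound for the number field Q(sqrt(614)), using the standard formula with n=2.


d = 614, d mod 4 = 2, so disc(K) = 4d = 2456; |disc(K)| = 2456
Real quadratic field, so n = 2, s = r2 = 0, r1 = 2
M = (n!/n^n) * (4/pi)^s * sqrt(|disc(K)|) = (2!/2^2) * (4/pi)^0 * sqrt(2456)
= 0.5 * 1.000000 * 49.558047
= 24.7790

24.7790


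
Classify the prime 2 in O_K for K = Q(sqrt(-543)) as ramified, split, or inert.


K = Q(sqrt(-543)). Since d mod 4 = 1, disc(K) = -543.
Check p | disc: -543 mod 2 = 1.
p=2 does not divide disc (d is 1 mod 4). 2 splits iff d = 1 mod 8.
d mod 8 = 1, so (d/2) = 1.
(d/p) = 1, so p splits: (p) = P*P' with e=1, f=1, g=2.
Therefore p is split.

split


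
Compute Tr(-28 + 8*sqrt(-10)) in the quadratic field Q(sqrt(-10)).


Tr(a + b*sqrt(d)) = (a + b*sqrt(d)) + (a - b*sqrt(d)) = 2a
= 2 * (-28)
= -56

-56


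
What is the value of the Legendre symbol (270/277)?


p = 277 is prime, so compute (270/277) with the reciprocity algorithm (Jacobi-symbol steps: pull out 2s via (2/n), flip via reciprocity, reduce):
  pull out 2: (2/277) = -1  (since 277 mod 8 = 5)
  reciprocity: (135/277) -> +(277/135)
  reduce: (7/135)
  reciprocity: (7/135) -> -(135/7)
  reduce: (2/7)
  pull out 2: (2/7) = +1  (since 7 mod 8 = 7)
  (1/7) = 1
Product of signs = 1
(270/277) = 1

1


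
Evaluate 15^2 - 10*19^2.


x^2 - d*y^2
= 15^2 - 10*19^2
= 225 - 3610
= -3385

-3385


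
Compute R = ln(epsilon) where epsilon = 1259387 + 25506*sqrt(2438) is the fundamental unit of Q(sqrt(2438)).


epsilon = 1259387 + 25506*sqrt(2438)
= 2.5188e+06
R = ln(2.5188e+06)
= 14.7393

14.7393


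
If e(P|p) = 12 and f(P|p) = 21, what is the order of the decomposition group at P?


|D_P| = e * f
= 12 * 21
= 252

252


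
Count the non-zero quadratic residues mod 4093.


For prime p, the number of non-zero quadratic residues is (p-1)/2.
= (4093-1)/2
= 2046

2046


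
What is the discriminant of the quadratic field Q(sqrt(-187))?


For K = Q(sqrt(d)) with d squarefree: disc(K) = d if d = 1 mod 4, and disc(K) = 4d if d = 2 or 3 mod 4.
Here d = -187, and d mod 4 = 1.
d = 1 mod 4 (O_K = Z[(1+sqrt(d))/2]), so disc(K) = d = -187

-187


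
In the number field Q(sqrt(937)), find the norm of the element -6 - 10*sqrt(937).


N(a + b*sqrt(d)) = a^2 - d*b^2
= (-6)^2 - (937)*(-10)^2
= 36 - 93700
= -93664

-93664


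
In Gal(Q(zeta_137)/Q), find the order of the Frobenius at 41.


The Frobenius at p in Gal(Q(zeta_n)/Q) = (Z/nZ)* is the class of p, so its order is ord_137(41), the smallest k >= 1 with 41^k = 1 mod 137.
n = 137 = 137, phi(137) = 136; the order divides phi(n).
Divisors of 136: 1, 2, 4, 8, 17, 34, 68, 136
Repeated squaring mod 137: 41^1 = 41, 41^2 = 37, 41^4 = 136, 41^8 = 1, 41^16 = 1, 41^32 = 1, 41^64 = 1, 41^128 = 1
Test divisors in increasing order:
  k=1: 41^1 = 41 mod 137
  k=2: 41^2 = 37 mod 137
  k=4: 41^4 = 136 mod 137
  k=8: 41^8 = 1 mod 137  <- first divisor giving 1
Order = 8

8


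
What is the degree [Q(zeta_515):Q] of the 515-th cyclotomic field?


The degree equals Euler's totient phi(515).
515 = 5 * 103
phi(515) = 408

408


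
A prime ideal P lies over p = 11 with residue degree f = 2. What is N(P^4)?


N(P^a) = p^(a*f)
= 11^(4*2)
= 11^8
= 214358881

214358881


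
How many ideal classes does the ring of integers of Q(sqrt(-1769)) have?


K = Q(sqrt(-1769)). d mod 4 = 3, so D = disc(K) = 4d = -7076
h(K) equals the number of primitive reduced positive-definite forms (a, b, c) = a*x^2 + b*x*y + c*y^2 with b^2 - 4ac = D,
where reduced means |b| <= a <= c, with b >= 0 whenever |b| = a or a = c, and primitive means gcd(a, b, c) = 1.
Reduced forces 3a^2 <= |D| = 7076, so 1 <= a <= 48; b must have the parity of D, and c = (b^2 - D)/(4a) must be an integer >= a.
Enumerate a = 1..48, b in [-a, a]:
  a=1: (1, 0, 1769)  [1]
  a=2: (2, 2, 885)  [1]
  a=3: (3, -2, 590), (3, 2, 590)  [2]
  a=4: none
  a=5: (5, -2, 354), (5, 2, 354)  [2]
  a=6: (6, -2, 295), (6, 2, 295)  [2]
  a=7: (7, -6, 254), (7, 6, 254)  [2]
  a=8: none
  a=9: (9, -4, 197), (9, 4, 197)  [2]
  a=10: (10, -2, 177), (10, 2, 177)  [2]
  a=11..12: none
  a=13: (13, -10, 138), (13, 10, 138)  [2]
  a=14: (14, -6, 127), (14, 6, 127)  [2]
  a=15: (15, -8, 119), (15, -2, 118), (15, 2, 118), (15, 8, 119)  [4]
  a=16: none
  a=17: (17, -8, 105), (17, 8, 105)  [2]
  a=18: (18, -14, 101), (18, 14, 101)  [2]
  a=19: (19, -12, 95), (19, 12, 95)  [2]
  a=20: none
  a=21: (21, -20, 89), (21, -8, 85), (21, 8, 85), (21, 20, 89)  [4]
  a=22: none
  a=23: (23, -10, 78), (23, 10, 78)  [2]
  a=24: none
  a=25: (25, -18, 74), (25, 18, 74)  [2]
  a=26: (26, -10, 69), (26, 10, 69)  [2]
  a=27: (27, -22, 70), (27, 22, 70)  [2]
  a=28: none
  a=29: (29, 0, 61)  [1]
  a=30: (30, -22, 63), (30, -2, 59), (30, 2, 59), (30, 22, 63)  [4]
  a=31..33: none
  a=34: (34, -26, 57), (34, 26, 57)  [2]
  a=35: (35, -22, 54), (35, -8, 51), (35, 8, 51), (35, 22, 54)  [4]
  a=36: none
  a=37: (37, -18, 50), (37, 18, 50)  [2]
  a=38: (38, -26, 51), (38, 26, 51)  [2]
  a=39: (39, -16, 47), (39, -10, 46), (39, 10, 46), (39, 16, 47)  [4]
  a=40..41: none
  a=42: (42, -34, 49), (42, -22, 45), (42, 22, 45), (42, 34, 49)  [4]
  a=43..44: none
  a=45: (45, 32, 45)  [1]
  a=46..48: none
Total reduced forms: 1 + 1 + 2 + 2 + 2 + 2 + 2 + 2 + 2 + 2 + 4 + 2 + 2 + 2 + 4 + 2 + 2 + 2 + 2 + 1 + 4 + 2 + 4 + 2 + 2 + 4 + 4 + 1 = 64
h = 64

64


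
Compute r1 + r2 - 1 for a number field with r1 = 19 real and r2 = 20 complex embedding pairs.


By Dirichlet's unit theorem:
rank = r1 + r2 - 1
= 19 + 20 - 1
= 38

38


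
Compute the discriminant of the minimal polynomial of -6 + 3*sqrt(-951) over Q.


The element -6 + 3*sqrt(-951) has minimal polynomial:
x^2 + 12*x + 8595
Discriminant = (12)^2 - 4*(8595)
= 144 - 34380
= -34236

-34236


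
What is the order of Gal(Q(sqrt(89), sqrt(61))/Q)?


The 2 square roots of distinct primes are multiplicatively independent over Q,
so [K:Q] = 2^2 and Gal(K/Q) is isomorphic to (Z/2Z)^2.
|Gal| = 2^2 = 4

4


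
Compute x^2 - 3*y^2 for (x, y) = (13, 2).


x^2 - d*y^2
= 13^2 - 3*2^2
= 169 - 12
= 157

157


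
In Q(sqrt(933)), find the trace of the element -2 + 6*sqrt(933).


Tr(a + b*sqrt(d)) = (a + b*sqrt(d)) + (a - b*sqrt(d)) = 2a
= 2 * (-2)
= -4

-4


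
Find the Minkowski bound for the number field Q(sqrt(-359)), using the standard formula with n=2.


d = -359, d mod 4 = 1, so disc(K) = d = -359; |disc(K)| = 359
Imaginary quadratic field, so n = 2, s = r2 = 1, r1 = 0
M = (n!/n^n) * (4/pi)^s * sqrt(|disc(K)|) = (2!/2^2) * (4/pi)^1 * sqrt(359)
= 0.5 * 1.273240 * 18.947295
= 12.0622

12.0622


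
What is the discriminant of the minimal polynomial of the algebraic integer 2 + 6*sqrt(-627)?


The element 2 + 6*sqrt(-627) has minimal polynomial:
x^2 - 4*x + 22576
Discriminant = (-4)^2 - 4*(22576)
= 16 - 90304
= -90288

-90288


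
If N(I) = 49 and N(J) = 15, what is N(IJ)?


N(IJ) = N(I) * N(J)
= 49 * 15
= 735

735


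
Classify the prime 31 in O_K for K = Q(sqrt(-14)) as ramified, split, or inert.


K = Q(sqrt(-14)). Since d mod 4 = 2, disc(K) = -56.
Check p | disc: -56 mod 31 = 6.
p does not divide disc. Compute Legendre symbol (d/p):
17^((31-1)/2) mod 31 = -1
(d/p) = -1, so p is inert: (p) stays prime with e=1, f=2, g=1.
Therefore p is inert.

inert


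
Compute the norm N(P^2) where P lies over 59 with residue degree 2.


N(P^a) = p^(a*f)
= 59^(2*2)
= 59^4
= 12117361

12117361


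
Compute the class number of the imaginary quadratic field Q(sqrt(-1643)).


K = Q(sqrt(-1643)). d mod 4 = 1, so D = disc(K) = d = -1643
h(K) equals the number of primitive reduced positive-definite forms (a, b, c) = a*x^2 + b*x*y + c*y^2 with b^2 - 4ac = D,
where reduced means |b| <= a <= c, with b >= 0 whenever |b| = a or a = c, and primitive means gcd(a, b, c) = 1.
Reduced forces 3a^2 <= |D| = 1643, so 1 <= a <= 23; b must have the parity of D, and c = (b^2 - D)/(4a) must be an integer >= a.
Enumerate a = 1..23, b in [-a, a]:
  a=1: (1, 1, 411)  [1]
  a=2: none
  a=3: (3, -1, 137), (3, 1, 137)  [2]
  a=4..6: none
  a=7: (7, -3, 59), (7, 3, 59)  [2]
  a=8: none
  a=9: (9, -7, 47), (9, 7, 47)  [2]
  a=10..20: none
  a=21: (21, -17, 23), (21, 11, 21), (21, 17, 23)  [3]
  a=22..23: none
Total reduced forms: 1 + 2 + 2 + 2 + 3 = 10
h = 10

10


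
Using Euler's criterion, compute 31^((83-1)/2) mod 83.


p = 83 is prime and the exponent is (p-1)/2 = 41, so by Euler's criterion 31^41 = (31/83) = +1 or -1 mod 83.
Compute by square-and-multiply:
  41 = 32 + 8 + 1 (binary 101001)
  Repeated squaring mod 83: 31^1 = 31, 31^2 = 48, 31^4 = 63, 31^8 = 68, 31^16 = 59, 31^32 = 78
  31^41 = 31^32 * 31^8 * 31^1 = 78 * 68 * 31 mod 83
    78 * 68 = 5304 = 75 mod 83
    75 * 31 = 2325 = 1 mod 83
  31^41 = 1 mod 83
Result 1: 31 is a quadratic residue mod 83.
31^41 mod 83 = 1

1


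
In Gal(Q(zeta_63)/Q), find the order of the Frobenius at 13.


The Frobenius at p in Gal(Q(zeta_n)/Q) = (Z/nZ)* is the class of p, so its order is ord_63(13), the smallest k >= 1 with 13^k = 1 mod 63.
n = 63 = 3^2 * 7, phi(63) = 36; the order divides phi(n).
Divisors of 36: 1, 2, 3, 4, 6, 9, 12, 18, 36
Repeated squaring mod 63: 13^1 = 13, 13^2 = 43, 13^4 = 22, 13^8 = 43, 13^16 = 22, 13^32 = 43
Test divisors in increasing order:
  k=1: 13^1 = 13 mod 63
  k=2: 13^2 = 43 mod 63
  k=3: 13^3 = 43 * 13 = 55 mod 63
  k=4: 13^4 = 22 mod 63
  k=6: 13^6 = 22 * 43 = 1 mod 63  <- first divisor giving 1
Order = 6

6


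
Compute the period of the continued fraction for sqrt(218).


Run the CF algorithm for sqrt(218).
a_0 = floor(sqrt(218)) = 14; set m_0=0, q_0=1.
Recurrence: m' = q*a - m,  q' = (d - m'^2)/q,  a' = floor((a_0 + m')/q').
  step 1: m=14, q=22, a=1
  step 2: m=8, q=7, a=3
  step 3: m=13, q=7, a=3
  step 4: m=8, q=22, a=1
  step 5: m=14, q=1, a=28
a_5 = 2*a_0 = 28, so the period closes here.
sqrt(218) = [14; 1, 3, 3, 1, 28]
Period length = 5

5


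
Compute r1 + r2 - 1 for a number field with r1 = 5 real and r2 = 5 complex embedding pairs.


By Dirichlet's unit theorem:
rank = r1 + r2 - 1
= 5 + 5 - 1
= 9

9


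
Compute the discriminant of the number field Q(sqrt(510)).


For K = Q(sqrt(d)) with d squarefree: disc(K) = d if d = 1 mod 4, and disc(K) = 4d if d = 2 or 3 mod 4.
Here d = 510, and d mod 4 = 2.
d = 2 mod 4, not 1 (O_K = Z[sqrt(d)]), so disc(K) = 4d = 4 * (510) = 2040

2040


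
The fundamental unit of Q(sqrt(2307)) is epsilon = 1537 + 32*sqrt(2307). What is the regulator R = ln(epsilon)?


epsilon = 1537 + 32*sqrt(2307)
= 3073.9997
R = ln(3073.9997)
= 8.0307

8.0307


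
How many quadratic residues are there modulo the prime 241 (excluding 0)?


For prime p, the number of non-zero quadratic residues is (p-1)/2.
= (241-1)/2
= 120

120


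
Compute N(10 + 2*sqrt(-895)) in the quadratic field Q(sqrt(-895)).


N(a + b*sqrt(d)) = a^2 - d*b^2
= (10)^2 - (-895)*(2)^2
= 100 + 3580
= 3680

3680


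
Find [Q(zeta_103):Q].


The degree equals Euler's totient phi(103).
103 = 103
phi(103) = 102

102


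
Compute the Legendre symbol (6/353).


p = 353 is prime, so compute (6/353) with the reciprocity algorithm (Jacobi-symbol steps: pull out 2s via (2/n), flip via reciprocity, reduce):
  pull out 2: (2/353) = +1  (since 353 mod 8 = 1)
  reciprocity: (3/353) -> +(353/3)
  reduce: (2/3)
  pull out 2: (2/3) = -1  (since 3 mod 8 = 3)
  (1/3) = 1
Product of signs = -1
(6/353) = -1

-1


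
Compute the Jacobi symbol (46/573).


Compute (46/573) via quadratic reciprocity:
  pull out 2: (2/573) = -1  (since 573 mod 8 = 5)
  reciprocity: (23/573) -> +(573/23)
  reduce: (21/23)
  reciprocity: (21/23) -> +(23/21)
  reduce: (2/21)
  pull out 2: (2/21) = -1  (since 21 mod 8 = 5)
  (1/21) = 1
Product of signs = 1

1


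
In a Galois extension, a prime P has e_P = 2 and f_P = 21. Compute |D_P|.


|D_P| = e * f
= 2 * 21
= 42

42


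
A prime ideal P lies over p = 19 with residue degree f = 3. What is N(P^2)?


N(P^a) = p^(a*f)
= 19^(2*3)
= 19^6
= 47045881

47045881


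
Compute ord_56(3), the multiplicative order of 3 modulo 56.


We want ord_56(3), the smallest k >= 1 with 3^k = 1 mod 56.
n = 56 = 2^3 * 7, phi(56) = 24; the order divides phi(n).
Divisors of 24: 1, 2, 3, 4, 6, 8, 12, 24
Repeated squaring mod 56: 3^1 = 3, 3^2 = 9, 3^4 = 25, 3^8 = 9, 3^16 = 25
Test divisors in increasing order:
  k=1: 3^1 = 3 mod 56
  k=2: 3^2 = 9 mod 56
  k=3: 3^3 = 9 * 3 = 27 mod 56
  k=4: 3^4 = 25 mod 56
  k=6: 3^6 = 25 * 9 = 1 mod 56  <- first divisor giving 1
Order = 6

6


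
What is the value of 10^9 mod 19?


p = 19 is prime and the exponent is (p-1)/2 = 9, so by Euler's criterion 10^9 = (10/19) = +1 or -1 mod 19.
Compute by square-and-multiply:
  9 = 8 + 1 (binary 1001)
  Repeated squaring mod 19: 10^1 = 10, 10^2 = 5, 10^4 = 6, 10^8 = 17
  10^9 = 10^8 * 10^1 = 17 * 10 mod 19
    17 * 10 = 170 = 18 mod 19
  10^9 = 18 mod 19
Result 18 = p - 1 = -1 mod 19: 10 is a quadratic non-residue mod 19. As a residue in [0, p-1] the value is 18.
10^9 mod 19 = 18

18


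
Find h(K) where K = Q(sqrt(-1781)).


K = Q(sqrt(-1781)). d mod 4 = 3, so D = disc(K) = 4d = -7124
h(K) equals the number of primitive reduced positive-definite forms (a, b, c) = a*x^2 + b*x*y + c*y^2 with b^2 - 4ac = D,
where reduced means |b| <= a <= c, with b >= 0 whenever |b| = a or a = c, and primitive means gcd(a, b, c) = 1.
Reduced forces 3a^2 <= |D| = 7124, so 1 <= a <= 48; b must have the parity of D, and c = (b^2 - D)/(4a) must be an integer >= a.
Enumerate a = 1..48, b in [-a, a]:
  a=1: (1, 0, 1781)  [1]
  a=2: (2, 2, 891)  [1]
  a=3: (3, -2, 594), (3, 2, 594)  [2]
  a=4: none
  a=5: (5, -4, 357), (5, 4, 357)  [2]
  a=6: (6, -2, 297), (6, 2, 297)  [2]
  a=7: (7, -4, 255), (7, 4, 255)  [2]
  a=8: none
  a=9: (9, -2, 198), (9, 2, 198)  [2]
  a=10: (10, -6, 179), (10, 6, 179)  [2]
  a=11: (11, -2, 162), (11, 2, 162)  [2]
  a=12: none
  a=13: (13, 0, 137)  [1]
  a=14: (14, -10, 129), (14, 10, 129)  [2]
  a=15: (15, -14, 122), (15, -4, 119), (15, 4, 119), (15, 14, 122)  [4]
  a=16: none
  a=17: (17, -4, 105), (17, 4, 105)  [2]
  a=18: (18, -2, 99), (18, 2, 99)  [2]
  a=19: (19, -18, 98), (19, 18, 98)  [2]
  a=20: none
  a=21: (21, -10, 86), (21, -4, 85), (21, 4, 85), (21, 10, 86)  [4]
  a=22: (22, -2, 81), (22, 2, 81)  [2]
  a=23: (23, -12, 79), (23, 12, 79)  [2]
  a=24: none
  a=25: (25, -24, 77), (25, 24, 77)  [2]
  a=26: (26, 26, 75)  [1]
  a=27: (27, -2, 66), (27, 2, 66)  [2]
  a=28..29: none
  a=30: (30, -26, 65), (30, -14, 61), (30, 14, 61), (30, 26, 65)  [4]
  a=31..32: none
  a=33: (33, -20, 57), (33, -2, 54), (33, 2, 54), (33, 20, 57)  [4]
  a=34: (34, -30, 59), (34, 30, 59)  [2]
  a=35: (35, -24, 55), (35, -4, 51), (35, 4, 51), (35, 24, 55)  [4]
  a=36..37: none
  a=38: (38, -18, 49), (38, 18, 49)  [2]
  a=39: (39, -26, 50), (39, 26, 50)  [2]
  a=40: none
  a=41: (41, -16, 45), (41, 16, 45)  [2]
  a=42: (42, -38, 51), (42, -10, 43), (42, 10, 43), (42, 38, 51)  [4]
  a=43..44: none
  a=45: (45, -34, 46), (45, 34, 46)  [2]
  a=46..48: none
Total reduced forms: 1 + 1 + 2 + 2 + 2 + 2 + 2 + 2 + 2 + 1 + 2 + 4 + 2 + 2 + 2 + 4 + 2 + 2 + 2 + 1 + 2 + 4 + 4 + 2 + 4 + 2 + 2 + 2 + 4 + 2 = 68
h = 68

68


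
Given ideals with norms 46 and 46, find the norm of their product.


N(IJ) = N(I) * N(J)
= 46 * 46
= 2116

2116


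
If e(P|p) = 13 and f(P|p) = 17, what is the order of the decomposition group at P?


|D_P| = e * f
= 13 * 17
= 221

221


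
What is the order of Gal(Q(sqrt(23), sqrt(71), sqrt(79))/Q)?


The 3 square roots of distinct primes are multiplicatively independent over Q,
so [K:Q] = 2^3 and Gal(K/Q) is isomorphic to (Z/2Z)^3.
|Gal| = 2^3 = 8

8


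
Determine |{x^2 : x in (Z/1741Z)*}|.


For prime p, the number of non-zero quadratic residues is (p-1)/2.
= (1741-1)/2
= 870

870


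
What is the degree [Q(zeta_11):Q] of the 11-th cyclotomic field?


The degree equals Euler's totient phi(11).
11 = 11
phi(11) = 10

10


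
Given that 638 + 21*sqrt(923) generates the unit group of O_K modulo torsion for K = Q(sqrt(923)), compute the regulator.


epsilon = 638 + 21*sqrt(923)
= 1275.9992
R = ln(1275.9992)
= 7.1515

7.1515


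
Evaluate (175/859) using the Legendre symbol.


p = 859 is prime, so compute (175/859) with the reciprocity algorithm (Jacobi-symbol steps: pull out 2s via (2/n), flip via reciprocity, reduce):
  reciprocity: (175/859) -> -(859/175)
  reduce: (159/175)
  reciprocity: (159/175) -> -(175/159)
  reduce: (16/159)
  pull out 2: (2/159) = +1  (since 159 mod 8 = 7)
  pull out 2: (2/159) = +1  (since 159 mod 8 = 7)
  pull out 2: (2/159) = +1  (since 159 mod 8 = 7)
  pull out 2: (2/159) = +1  (since 159 mod 8 = 7)
  (1/159) = 1
Product of signs = 1
(175/859) = 1

1


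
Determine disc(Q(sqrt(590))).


For K = Q(sqrt(d)) with d squarefree: disc(K) = d if d = 1 mod 4, and disc(K) = 4d if d = 2 or 3 mod 4.
Here d = 590, and d mod 4 = 2.
d = 2 mod 4, not 1 (O_K = Z[sqrt(d)]), so disc(K) = 4d = 4 * (590) = 2360

2360


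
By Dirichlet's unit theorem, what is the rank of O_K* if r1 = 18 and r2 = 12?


By Dirichlet's unit theorem:
rank = r1 + r2 - 1
= 18 + 12 - 1
= 29

29


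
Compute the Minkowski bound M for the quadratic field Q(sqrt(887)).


d = 887, d mod 4 = 3, so disc(K) = 4d = 3548; |disc(K)| = 3548
Real quadratic field, so n = 2, s = r2 = 0, r1 = 2
M = (n!/n^n) * (4/pi)^s * sqrt(|disc(K)|) = (2!/2^2) * (4/pi)^0 * sqrt(3548)
= 0.5 * 1.000000 * 59.565090
= 29.7825

29.7825


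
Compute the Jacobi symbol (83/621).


Compute (83/621) via quadratic reciprocity:
  reciprocity: (83/621) -> +(621/83)
  reduce: (40/83)
  pull out 2: (2/83) = -1  (since 83 mod 8 = 3)
  pull out 2: (2/83) = -1  (since 83 mod 8 = 3)
  pull out 2: (2/83) = -1  (since 83 mod 8 = 3)
  reciprocity: (5/83) -> +(83/5)
  reduce: (3/5)
  reciprocity: (3/5) -> +(5/3)
  reduce: (2/3)
  pull out 2: (2/3) = -1  (since 3 mod 8 = 3)
  (1/3) = 1
Product of signs = 1

1


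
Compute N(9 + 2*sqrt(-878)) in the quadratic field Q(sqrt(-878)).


N(a + b*sqrt(d)) = a^2 - d*b^2
= (9)^2 - (-878)*(2)^2
= 81 + 3512
= 3593

3593


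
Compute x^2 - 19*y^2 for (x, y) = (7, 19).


x^2 - d*y^2
= 7^2 - 19*19^2
= 49 - 6859
= -6810

-6810


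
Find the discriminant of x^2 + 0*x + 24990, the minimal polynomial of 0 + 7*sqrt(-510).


The element 0 + 7*sqrt(-510) has minimal polynomial:
x^2 + 0*x + 24990
Discriminant = (0)^2 - 4*(24990)
= 0 - 99960
= -99960

-99960


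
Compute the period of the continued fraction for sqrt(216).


Run the CF algorithm for sqrt(216).
a_0 = floor(sqrt(216)) = 14; set m_0=0, q_0=1.
Recurrence: m' = q*a - m,  q' = (d - m'^2)/q,  a' = floor((a_0 + m')/q').
  step 1: m=14, q=20, a=1
  step 2: m=6, q=9, a=2
  step 3: m=12, q=8, a=3
  step 4: m=12, q=9, a=2
  step 5: m=6, q=20, a=1
  step 6: m=14, q=1, a=28
a_6 = 2*a_0 = 28, so the period closes here.
sqrt(216) = [14; 1, 2, 3, 2, 1, 28]
Period length = 6

6


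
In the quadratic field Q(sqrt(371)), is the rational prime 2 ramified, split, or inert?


K = Q(sqrt(371)). Since d mod 4 = 3, disc(K) = 1484.
Check p | disc: 1484 mod 2 = 0.
p divides disc, so p ramifies: (p) = P^2 with e=2, f=1, g=1.
Therefore p is ramified.

ramified


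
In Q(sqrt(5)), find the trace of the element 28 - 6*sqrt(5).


Tr(a + b*sqrt(d)) = (a + b*sqrt(d)) + (a - b*sqrt(d)) = 2a
= 2 * (28)
= 56

56


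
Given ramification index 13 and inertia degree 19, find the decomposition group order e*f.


|D_P| = e * f
= 13 * 19
= 247

247


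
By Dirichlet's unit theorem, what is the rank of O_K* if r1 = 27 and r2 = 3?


By Dirichlet's unit theorem:
rank = r1 + r2 - 1
= 27 + 3 - 1
= 29

29


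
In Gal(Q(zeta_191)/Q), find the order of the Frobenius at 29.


The Frobenius at p in Gal(Q(zeta_n)/Q) = (Z/nZ)* is the class of p, so its order is ord_191(29), the smallest k >= 1 with 29^k = 1 mod 191.
n = 191 = 191, phi(191) = 190; the order divides phi(n).
Divisors of 190: 1, 2, 5, 10, 19, 38, 95, 190
Repeated squaring mod 191: 29^1 = 29, 29^2 = 77, 29^4 = 8, 29^8 = 64, 29^16 = 85, 29^32 = 158, 29^64 = 134, 29^128 = 2
Test divisors in increasing order:
  k=1: 29^1 = 29 mod 191
  k=2: 29^2 = 77 mod 191
  k=5: 29^5 = 8 * 29 = 41 mod 191
  k=10: 29^10 = 64 * 77 = 153 mod 191
  k=19: 29^19 = 85 * 77 * 29 = 142 mod 191
  k=38: 29^38 = 158 * 8 * 77 = 109 mod 191
  k=95: 29^95 = 134 * 85 * 64 * 8 * 77 * 29 = 190 mod 191
  k=190: 29^190 = 2 * 158 * 85 * 64 * 8 * 77 = 1 mod 191  <- first divisor giving 1
Order = 190

190


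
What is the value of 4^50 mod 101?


p = 101 is prime and the exponent is (p-1)/2 = 50, so by Euler's criterion 4^50 = (4/101) = +1 or -1 mod 101.
Compute by square-and-multiply:
  50 = 32 + 16 + 2 (binary 110010)
  Repeated squaring mod 101: 4^1 = 4, 4^2 = 16, 4^4 = 54, 4^8 = 88, 4^16 = 68, 4^32 = 79
  4^50 = 4^32 * 4^16 * 4^2 = 79 * 68 * 16 mod 101
    79 * 68 = 5372 = 19 mod 101
    19 * 16 = 304 = 1 mod 101
  4^50 = 1 mod 101
Result 1: 4 is a quadratic residue mod 101.
4^50 mod 101 = 1

1


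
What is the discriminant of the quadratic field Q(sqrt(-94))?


For K = Q(sqrt(d)) with d squarefree: disc(K) = d if d = 1 mod 4, and disc(K) = 4d if d = 2 or 3 mod 4.
Here d = -94, and d mod 4 = 2.
d = 2 mod 4, not 1 (O_K = Z[sqrt(d)]), so disc(K) = 4d = 4 * (-94) = -376

-376


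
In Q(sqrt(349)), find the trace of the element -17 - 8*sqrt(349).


Tr(a + b*sqrt(d)) = (a + b*sqrt(d)) + (a - b*sqrt(d)) = 2a
= 2 * (-17)
= -34

-34


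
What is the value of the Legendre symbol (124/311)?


p = 311 is prime, so compute (124/311) with the reciprocity algorithm (Jacobi-symbol steps: pull out 2s via (2/n), flip via reciprocity, reduce):
  pull out 2: (2/311) = +1  (since 311 mod 8 = 7)
  pull out 2: (2/311) = +1  (since 311 mod 8 = 7)
  reciprocity: (31/311) -> -(311/31)
  reduce: (1/31)
  (1/31) = 1
Product of signs = -1
(124/311) = -1

-1


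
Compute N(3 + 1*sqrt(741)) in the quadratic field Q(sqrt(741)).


N(a + b*sqrt(d)) = a^2 - d*b^2
= (3)^2 - (741)*(1)^2
= 9 - 741
= -732

-732


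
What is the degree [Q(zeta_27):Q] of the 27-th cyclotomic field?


The degree equals Euler's totient phi(27).
27 = 3^3
phi(27) = 18

18


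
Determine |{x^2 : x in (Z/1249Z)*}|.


For prime p, the number of non-zero quadratic residues is (p-1)/2.
= (1249-1)/2
= 624

624


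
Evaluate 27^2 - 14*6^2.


x^2 - d*y^2
= 27^2 - 14*6^2
= 729 - 504
= 225

225


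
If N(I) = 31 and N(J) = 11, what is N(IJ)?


N(IJ) = N(I) * N(J)
= 31 * 11
= 341

341


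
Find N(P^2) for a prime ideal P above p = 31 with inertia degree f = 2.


N(P^a) = p^(a*f)
= 31^(2*2)
= 31^4
= 923521

923521


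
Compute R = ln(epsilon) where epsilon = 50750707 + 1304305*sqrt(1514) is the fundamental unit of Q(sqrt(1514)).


epsilon = 50750707 + 1304305*sqrt(1514)
= 1.0150e+08
R = ln(1.0150e+08)
= 18.4356

18.4356


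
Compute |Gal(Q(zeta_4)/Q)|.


|Gal(Q(zeta_4)/Q)| = phi(4)
= 2

2


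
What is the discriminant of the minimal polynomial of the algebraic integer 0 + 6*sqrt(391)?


The element 0 + 6*sqrt(391) has minimal polynomial:
x^2 + 0*x - 14076
Discriminant = (0)^2 - 4*(-14076)
= 0 + 56304
= 56304

56304


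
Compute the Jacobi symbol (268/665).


Compute (268/665) via quadratic reciprocity:
  pull out 2: (2/665) = +1  (since 665 mod 8 = 1)
  pull out 2: (2/665) = +1  (since 665 mod 8 = 1)
  reciprocity: (67/665) -> +(665/67)
  reduce: (62/67)
  pull out 2: (2/67) = -1  (since 67 mod 8 = 3)
  reciprocity: (31/67) -> -(67/31)
  reduce: (5/31)
  reciprocity: (5/31) -> +(31/5)
  reduce: (1/5)
  (1/5) = 1
Product of signs = 1

1


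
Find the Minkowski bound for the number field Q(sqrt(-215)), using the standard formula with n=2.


d = -215, d mod 4 = 1, so disc(K) = d = -215; |disc(K)| = 215
Imaginary quadratic field, so n = 2, s = r2 = 1, r1 = 0
M = (n!/n^n) * (4/pi)^s * sqrt(|disc(K)|) = (2!/2^2) * (4/pi)^1 * sqrt(215)
= 0.5 * 1.273240 * 14.662878
= 9.3347

9.3347


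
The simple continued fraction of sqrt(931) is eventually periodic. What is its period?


Run the CF algorithm for sqrt(931).
a_0 = floor(sqrt(931)) = 30; set m_0=0, q_0=1.
Recurrence: m' = q*a - m,  q' = (d - m'^2)/q,  a' = floor((a_0 + m')/q').
  step 1: m=30, q=31, a=1
  step 2: m=1, q=30, a=1
  step 3: m=29, q=3, a=19
  step 4: m=28, q=49, a=1
  step 5: m=21, q=10, a=5
  step 6: m=29, q=9, a=6
  step 7: m=25, q=34, a=1
  step 8: m=9, q=25, a=1
  step 9: m=16, q=27, a=1
  step 10: m=11, q=30, a=1
  step 11: m=19, q=19, a=2
  step 12: m=19, q=30, a=1
  step 13: m=11, q=27, a=1
  step 14: m=16, q=25, a=1
  step 15: m=9, q=34, a=1
  step 16: m=25, q=9, a=6
  step 17: m=29, q=10, a=5
  step 18: m=21, q=49, a=1
  step 19: m=28, q=3, a=19
  step 20: m=29, q=30, a=1
  step 21: m=1, q=31, a=1
  step 22: m=30, q=1, a=60
a_22 = 2*a_0 = 60, so the period closes here.
sqrt(931) = [30; 1, 1, 19, 1, 5, 6, 1, 1, 1, 1, 2, 1, 1, 1, 1, 6, 5, 1, 19, 1, 1, 60]
Period length = 22

22


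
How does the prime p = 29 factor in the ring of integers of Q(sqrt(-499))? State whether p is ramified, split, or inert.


K = Q(sqrt(-499)). Since d mod 4 = 1, disc(K) = -499.
Check p | disc: -499 mod 29 = 23.
p does not divide disc. Compute Legendre symbol (d/p):
23^((29-1)/2) mod 29 = 1
(d/p) = 1, so p splits: (p) = P*P' with e=1, f=1, g=2.
Therefore p is split.

split


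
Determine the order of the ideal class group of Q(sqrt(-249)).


K = Q(sqrt(-249)). d mod 4 = 3, so D = disc(K) = 4d = -996
h(K) equals the number of primitive reduced positive-definite forms (a, b, c) = a*x^2 + b*x*y + c*y^2 with b^2 - 4ac = D,
where reduced means |b| <= a <= c, with b >= 0 whenever |b| = a or a = c, and primitive means gcd(a, b, c) = 1.
Reduced forces 3a^2 <= |D| = 996, so 1 <= a <= 18; b must have the parity of D, and c = (b^2 - D)/(4a) must be an integer >= a.
Enumerate a = 1..18, b in [-a, a]:
  a=1: (1, 0, 249)  [1]
  a=2: (2, 2, 125)  [1]
  a=3: (3, 0, 83)  [1]
  a=4: none
  a=5: (5, -2, 50), (5, 2, 50)  [2]
  a=6: (6, 6, 43)  [1]
  a=7..9: none
  a=10: (10, -2, 25), (10, 2, 25)  [2]
  a=11: (11, -4, 23), (11, 4, 23)  [2]
  a=12..14: none
  a=15: (15, -12, 19), (15, 12, 19)  [2]
  a=16..18: none
Total reduced forms: 1 + 1 + 1 + 2 + 1 + 2 + 2 + 2 = 12
h = 12

12


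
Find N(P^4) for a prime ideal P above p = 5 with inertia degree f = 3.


N(P^a) = p^(a*f)
= 5^(4*3)
= 5^12
= 244140625

244140625


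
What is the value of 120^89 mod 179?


p = 179 is prime and the exponent is (p-1)/2 = 89, so by Euler's criterion 120^89 = (120/179) = +1 or -1 mod 179.
Compute by square-and-multiply:
  89 = 64 + 16 + 8 + 1 (binary 1011001)
  Repeated squaring mod 179: 120^1 = 120, 120^2 = 80, 120^4 = 135, 120^8 = 146, 120^16 = 15, 120^32 = 46, 120^64 = 147
  120^89 = 120^64 * 120^16 * 120^8 * 120^1 = 147 * 15 * 146 * 120 mod 179
    147 * 15 = 2205 = 57 mod 179
    57 * 146 = 8322 = 88 mod 179
    88 * 120 = 10560 = 178 mod 179
  120^89 = 178 mod 179
Result 178 = p - 1 = -1 mod 179: 120 is a quadratic non-residue mod 179. As a residue in [0, p-1] the value is 178.
120^89 mod 179 = 178

178


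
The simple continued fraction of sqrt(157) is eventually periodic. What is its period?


Run the CF algorithm for sqrt(157).
a_0 = floor(sqrt(157)) = 12; set m_0=0, q_0=1.
Recurrence: m' = q*a - m,  q' = (d - m'^2)/q,  a' = floor((a_0 + m')/q').
  step 1: m=12, q=13, a=1
  step 2: m=1, q=12, a=1
  step 3: m=11, q=3, a=7
  step 4: m=10, q=19, a=1
  step 5: m=9, q=4, a=5
  step 6: m=11, q=9, a=2
  step 7: m=7, q=12, a=1
  step 8: m=5, q=11, a=1
  step 9: m=6, q=11, a=1
  step 10: m=5, q=12, a=1
  step 11: m=7, q=9, a=2
  step 12: m=11, q=4, a=5
  step 13: m=9, q=19, a=1
  step 14: m=10, q=3, a=7
  step 15: m=11, q=12, a=1
  step 16: m=1, q=13, a=1
  step 17: m=12, q=1, a=24
a_17 = 2*a_0 = 24, so the period closes here.
sqrt(157) = [12; 1, 1, 7, 1, 5, 2, 1, 1, 1, 1, 2, 5, 1, 7, 1, 1, 24]
Period length = 17

17


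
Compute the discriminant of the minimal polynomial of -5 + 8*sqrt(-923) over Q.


The element -5 + 8*sqrt(-923) has minimal polynomial:
x^2 + 10*x + 59097
Discriminant = (10)^2 - 4*(59097)
= 100 - 236388
= -236288

-236288


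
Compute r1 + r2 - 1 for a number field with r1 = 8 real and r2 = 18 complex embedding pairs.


By Dirichlet's unit theorem:
rank = r1 + r2 - 1
= 8 + 18 - 1
= 25

25


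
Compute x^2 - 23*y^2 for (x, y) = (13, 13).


x^2 - d*y^2
= 13^2 - 23*13^2
= 169 - 3887
= -3718

-3718


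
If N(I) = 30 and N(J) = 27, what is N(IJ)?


N(IJ) = N(I) * N(J)
= 30 * 27
= 810

810


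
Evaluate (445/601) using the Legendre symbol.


p = 601 is prime, so compute (445/601) with the reciprocity algorithm (Jacobi-symbol steps: pull out 2s via (2/n), flip via reciprocity, reduce):
  reciprocity: (445/601) -> +(601/445)
  reduce: (156/445)
  pull out 2: (2/445) = -1  (since 445 mod 8 = 5)
  pull out 2: (2/445) = -1  (since 445 mod 8 = 5)
  reciprocity: (39/445) -> +(445/39)
  reduce: (16/39)
  pull out 2: (2/39) = +1  (since 39 mod 8 = 7)
  pull out 2: (2/39) = +1  (since 39 mod 8 = 7)
  pull out 2: (2/39) = +1  (since 39 mod 8 = 7)
  pull out 2: (2/39) = +1  (since 39 mod 8 = 7)
  (1/39) = 1
Product of signs = 1
(445/601) = 1

1
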